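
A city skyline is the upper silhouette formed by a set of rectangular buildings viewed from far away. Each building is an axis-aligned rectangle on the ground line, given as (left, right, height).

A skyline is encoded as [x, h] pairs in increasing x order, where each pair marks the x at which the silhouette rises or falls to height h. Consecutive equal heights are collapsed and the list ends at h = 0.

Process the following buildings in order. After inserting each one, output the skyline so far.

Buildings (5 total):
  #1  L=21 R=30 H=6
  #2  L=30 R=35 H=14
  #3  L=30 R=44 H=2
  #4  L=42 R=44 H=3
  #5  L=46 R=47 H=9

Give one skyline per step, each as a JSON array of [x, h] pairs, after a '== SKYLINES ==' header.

== SKYLINES ==
[[21,6],[30,0]]
[[21,6],[30,14],[35,0]]
[[21,6],[30,14],[35,2],[44,0]]
[[21,6],[30,14],[35,2],[42,3],[44,0]]
[[21,6],[30,14],[35,2],[42,3],[44,0],[46,9],[47,0]]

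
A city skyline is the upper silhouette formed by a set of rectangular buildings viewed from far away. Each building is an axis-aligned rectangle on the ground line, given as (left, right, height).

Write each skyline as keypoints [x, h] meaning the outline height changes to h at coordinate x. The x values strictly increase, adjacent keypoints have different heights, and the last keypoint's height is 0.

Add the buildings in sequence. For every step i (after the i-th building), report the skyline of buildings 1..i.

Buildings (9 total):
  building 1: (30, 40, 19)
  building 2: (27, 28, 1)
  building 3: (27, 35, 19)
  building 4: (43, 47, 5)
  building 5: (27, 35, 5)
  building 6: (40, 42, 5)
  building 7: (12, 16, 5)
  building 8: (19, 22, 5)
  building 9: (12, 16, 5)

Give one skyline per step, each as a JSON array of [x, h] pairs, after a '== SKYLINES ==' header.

== SKYLINES ==
[[30,19],[40,0]]
[[27,1],[28,0],[30,19],[40,0]]
[[27,19],[40,0]]
[[27,19],[40,0],[43,5],[47,0]]
[[27,19],[40,0],[43,5],[47,0]]
[[27,19],[40,5],[42,0],[43,5],[47,0]]
[[12,5],[16,0],[27,19],[40,5],[42,0],[43,5],[47,0]]
[[12,5],[16,0],[19,5],[22,0],[27,19],[40,5],[42,0],[43,5],[47,0]]
[[12,5],[16,0],[19,5],[22,0],[27,19],[40,5],[42,0],[43,5],[47,0]]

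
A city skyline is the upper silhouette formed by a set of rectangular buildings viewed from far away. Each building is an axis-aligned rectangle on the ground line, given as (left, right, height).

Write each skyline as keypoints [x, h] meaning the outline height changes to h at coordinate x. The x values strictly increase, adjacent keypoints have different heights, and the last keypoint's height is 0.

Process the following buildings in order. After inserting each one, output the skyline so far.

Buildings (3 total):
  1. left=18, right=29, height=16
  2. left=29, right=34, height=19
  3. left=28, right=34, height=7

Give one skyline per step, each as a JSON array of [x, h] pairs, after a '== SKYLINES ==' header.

== SKYLINES ==
[[18,16],[29,0]]
[[18,16],[29,19],[34,0]]
[[18,16],[29,19],[34,0]]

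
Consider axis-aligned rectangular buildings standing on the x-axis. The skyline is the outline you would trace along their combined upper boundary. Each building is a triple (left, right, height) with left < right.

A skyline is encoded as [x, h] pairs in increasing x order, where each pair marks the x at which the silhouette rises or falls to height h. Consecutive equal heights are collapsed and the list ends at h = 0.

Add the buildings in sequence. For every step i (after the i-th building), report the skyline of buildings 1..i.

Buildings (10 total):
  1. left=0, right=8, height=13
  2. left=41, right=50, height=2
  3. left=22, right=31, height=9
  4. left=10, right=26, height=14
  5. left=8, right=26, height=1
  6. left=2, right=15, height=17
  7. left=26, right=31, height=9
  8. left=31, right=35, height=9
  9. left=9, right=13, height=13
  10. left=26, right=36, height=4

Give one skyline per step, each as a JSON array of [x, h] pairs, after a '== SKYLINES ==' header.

== SKYLINES ==
[[0,13],[8,0]]
[[0,13],[8,0],[41,2],[50,0]]
[[0,13],[8,0],[22,9],[31,0],[41,2],[50,0]]
[[0,13],[8,0],[10,14],[26,9],[31,0],[41,2],[50,0]]
[[0,13],[8,1],[10,14],[26,9],[31,0],[41,2],[50,0]]
[[0,13],[2,17],[15,14],[26,9],[31,0],[41,2],[50,0]]
[[0,13],[2,17],[15,14],[26,9],[31,0],[41,2],[50,0]]
[[0,13],[2,17],[15,14],[26,9],[35,0],[41,2],[50,0]]
[[0,13],[2,17],[15,14],[26,9],[35,0],[41,2],[50,0]]
[[0,13],[2,17],[15,14],[26,9],[35,4],[36,0],[41,2],[50,0]]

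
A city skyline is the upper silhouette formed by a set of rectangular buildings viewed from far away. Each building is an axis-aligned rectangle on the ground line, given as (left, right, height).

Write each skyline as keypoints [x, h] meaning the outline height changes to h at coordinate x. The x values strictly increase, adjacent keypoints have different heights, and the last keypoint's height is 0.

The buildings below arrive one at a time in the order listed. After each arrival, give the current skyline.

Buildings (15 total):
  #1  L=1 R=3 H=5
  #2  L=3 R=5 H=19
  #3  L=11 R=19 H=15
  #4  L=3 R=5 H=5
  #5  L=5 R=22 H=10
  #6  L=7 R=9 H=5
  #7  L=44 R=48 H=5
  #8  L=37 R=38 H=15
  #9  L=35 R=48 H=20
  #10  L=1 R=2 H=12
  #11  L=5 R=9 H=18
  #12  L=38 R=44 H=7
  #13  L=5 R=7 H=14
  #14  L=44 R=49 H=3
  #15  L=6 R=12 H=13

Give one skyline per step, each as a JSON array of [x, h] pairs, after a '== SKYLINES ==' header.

== SKYLINES ==
[[1,5],[3,0]]
[[1,5],[3,19],[5,0]]
[[1,5],[3,19],[5,0],[11,15],[19,0]]
[[1,5],[3,19],[5,0],[11,15],[19,0]]
[[1,5],[3,19],[5,10],[11,15],[19,10],[22,0]]
[[1,5],[3,19],[5,10],[11,15],[19,10],[22,0]]
[[1,5],[3,19],[5,10],[11,15],[19,10],[22,0],[44,5],[48,0]]
[[1,5],[3,19],[5,10],[11,15],[19,10],[22,0],[37,15],[38,0],[44,5],[48,0]]
[[1,5],[3,19],[5,10],[11,15],[19,10],[22,0],[35,20],[48,0]]
[[1,12],[2,5],[3,19],[5,10],[11,15],[19,10],[22,0],[35,20],[48,0]]
[[1,12],[2,5],[3,19],[5,18],[9,10],[11,15],[19,10],[22,0],[35,20],[48,0]]
[[1,12],[2,5],[3,19],[5,18],[9,10],[11,15],[19,10],[22,0],[35,20],[48,0]]
[[1,12],[2,5],[3,19],[5,18],[9,10],[11,15],[19,10],[22,0],[35,20],[48,0]]
[[1,12],[2,5],[3,19],[5,18],[9,10],[11,15],[19,10],[22,0],[35,20],[48,3],[49,0]]
[[1,12],[2,5],[3,19],[5,18],[9,13],[11,15],[19,10],[22,0],[35,20],[48,3],[49,0]]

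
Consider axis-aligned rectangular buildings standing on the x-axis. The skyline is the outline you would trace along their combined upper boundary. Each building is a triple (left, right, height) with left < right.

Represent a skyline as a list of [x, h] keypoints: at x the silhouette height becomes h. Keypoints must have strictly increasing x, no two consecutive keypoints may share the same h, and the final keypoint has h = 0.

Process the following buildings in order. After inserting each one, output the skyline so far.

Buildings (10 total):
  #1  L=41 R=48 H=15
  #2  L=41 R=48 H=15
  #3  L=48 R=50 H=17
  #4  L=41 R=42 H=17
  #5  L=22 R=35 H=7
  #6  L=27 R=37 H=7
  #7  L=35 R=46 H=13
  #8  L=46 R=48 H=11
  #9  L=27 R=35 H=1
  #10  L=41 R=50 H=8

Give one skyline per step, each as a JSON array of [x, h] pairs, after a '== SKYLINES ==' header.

== SKYLINES ==
[[41,15],[48,0]]
[[41,15],[48,0]]
[[41,15],[48,17],[50,0]]
[[41,17],[42,15],[48,17],[50,0]]
[[22,7],[35,0],[41,17],[42,15],[48,17],[50,0]]
[[22,7],[37,0],[41,17],[42,15],[48,17],[50,0]]
[[22,7],[35,13],[41,17],[42,15],[48,17],[50,0]]
[[22,7],[35,13],[41,17],[42,15],[48,17],[50,0]]
[[22,7],[35,13],[41,17],[42,15],[48,17],[50,0]]
[[22,7],[35,13],[41,17],[42,15],[48,17],[50,0]]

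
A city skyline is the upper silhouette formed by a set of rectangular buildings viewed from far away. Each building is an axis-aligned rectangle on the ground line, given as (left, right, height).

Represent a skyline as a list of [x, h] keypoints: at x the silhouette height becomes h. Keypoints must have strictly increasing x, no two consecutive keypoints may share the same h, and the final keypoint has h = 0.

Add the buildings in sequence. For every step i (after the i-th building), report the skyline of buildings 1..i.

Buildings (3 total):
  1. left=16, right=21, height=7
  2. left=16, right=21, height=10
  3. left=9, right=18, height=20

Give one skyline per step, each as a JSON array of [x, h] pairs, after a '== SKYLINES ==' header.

== SKYLINES ==
[[16,7],[21,0]]
[[16,10],[21,0]]
[[9,20],[18,10],[21,0]]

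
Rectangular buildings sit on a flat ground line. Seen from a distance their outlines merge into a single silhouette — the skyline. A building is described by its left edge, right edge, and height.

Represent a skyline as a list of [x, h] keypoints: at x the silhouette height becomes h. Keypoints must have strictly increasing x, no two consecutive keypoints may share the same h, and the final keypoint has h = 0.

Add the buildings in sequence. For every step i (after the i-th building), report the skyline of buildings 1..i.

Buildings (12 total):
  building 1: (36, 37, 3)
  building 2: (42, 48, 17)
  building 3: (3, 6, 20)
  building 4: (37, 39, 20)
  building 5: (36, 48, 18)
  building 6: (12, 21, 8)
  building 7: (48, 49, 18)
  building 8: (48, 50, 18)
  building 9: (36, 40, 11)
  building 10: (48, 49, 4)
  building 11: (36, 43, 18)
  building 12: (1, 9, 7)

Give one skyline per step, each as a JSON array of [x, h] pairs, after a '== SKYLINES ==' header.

== SKYLINES ==
[[36,3],[37,0]]
[[36,3],[37,0],[42,17],[48,0]]
[[3,20],[6,0],[36,3],[37,0],[42,17],[48,0]]
[[3,20],[6,0],[36,3],[37,20],[39,0],[42,17],[48,0]]
[[3,20],[6,0],[36,18],[37,20],[39,18],[48,0]]
[[3,20],[6,0],[12,8],[21,0],[36,18],[37,20],[39,18],[48,0]]
[[3,20],[6,0],[12,8],[21,0],[36,18],[37,20],[39,18],[49,0]]
[[3,20],[6,0],[12,8],[21,0],[36,18],[37,20],[39,18],[50,0]]
[[3,20],[6,0],[12,8],[21,0],[36,18],[37,20],[39,18],[50,0]]
[[3,20],[6,0],[12,8],[21,0],[36,18],[37,20],[39,18],[50,0]]
[[3,20],[6,0],[12,8],[21,0],[36,18],[37,20],[39,18],[50,0]]
[[1,7],[3,20],[6,7],[9,0],[12,8],[21,0],[36,18],[37,20],[39,18],[50,0]]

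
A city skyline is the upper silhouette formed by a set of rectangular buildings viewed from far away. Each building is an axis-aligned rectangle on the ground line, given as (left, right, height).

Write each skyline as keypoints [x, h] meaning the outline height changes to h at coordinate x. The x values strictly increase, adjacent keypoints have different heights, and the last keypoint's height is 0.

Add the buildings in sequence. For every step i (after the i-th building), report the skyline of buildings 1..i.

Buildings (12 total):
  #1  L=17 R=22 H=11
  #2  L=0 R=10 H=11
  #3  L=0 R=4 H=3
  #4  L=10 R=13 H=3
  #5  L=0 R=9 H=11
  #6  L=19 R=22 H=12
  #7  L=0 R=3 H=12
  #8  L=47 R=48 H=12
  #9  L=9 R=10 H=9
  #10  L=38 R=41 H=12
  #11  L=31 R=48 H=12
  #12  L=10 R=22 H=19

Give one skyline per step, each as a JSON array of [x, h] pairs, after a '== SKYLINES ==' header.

== SKYLINES ==
[[17,11],[22,0]]
[[0,11],[10,0],[17,11],[22,0]]
[[0,11],[10,0],[17,11],[22,0]]
[[0,11],[10,3],[13,0],[17,11],[22,0]]
[[0,11],[10,3],[13,0],[17,11],[22,0]]
[[0,11],[10,3],[13,0],[17,11],[19,12],[22,0]]
[[0,12],[3,11],[10,3],[13,0],[17,11],[19,12],[22,0]]
[[0,12],[3,11],[10,3],[13,0],[17,11],[19,12],[22,0],[47,12],[48,0]]
[[0,12],[3,11],[10,3],[13,0],[17,11],[19,12],[22,0],[47,12],[48,0]]
[[0,12],[3,11],[10,3],[13,0],[17,11],[19,12],[22,0],[38,12],[41,0],[47,12],[48,0]]
[[0,12],[3,11],[10,3],[13,0],[17,11],[19,12],[22,0],[31,12],[48,0]]
[[0,12],[3,11],[10,19],[22,0],[31,12],[48,0]]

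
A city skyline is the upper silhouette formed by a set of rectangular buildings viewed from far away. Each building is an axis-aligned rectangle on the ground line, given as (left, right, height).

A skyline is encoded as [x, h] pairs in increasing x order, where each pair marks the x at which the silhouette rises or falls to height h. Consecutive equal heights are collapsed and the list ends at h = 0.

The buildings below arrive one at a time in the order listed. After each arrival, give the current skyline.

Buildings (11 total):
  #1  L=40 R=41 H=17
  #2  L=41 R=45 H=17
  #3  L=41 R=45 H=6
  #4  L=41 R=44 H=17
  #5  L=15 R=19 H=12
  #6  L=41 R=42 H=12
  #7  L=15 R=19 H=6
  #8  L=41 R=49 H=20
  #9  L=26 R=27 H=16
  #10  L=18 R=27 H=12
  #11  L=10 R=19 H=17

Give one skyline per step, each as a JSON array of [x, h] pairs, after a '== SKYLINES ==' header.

== SKYLINES ==
[[40,17],[41,0]]
[[40,17],[45,0]]
[[40,17],[45,0]]
[[40,17],[45,0]]
[[15,12],[19,0],[40,17],[45,0]]
[[15,12],[19,0],[40,17],[45,0]]
[[15,12],[19,0],[40,17],[45,0]]
[[15,12],[19,0],[40,17],[41,20],[49,0]]
[[15,12],[19,0],[26,16],[27,0],[40,17],[41,20],[49,0]]
[[15,12],[26,16],[27,0],[40,17],[41,20],[49,0]]
[[10,17],[19,12],[26,16],[27,0],[40,17],[41,20],[49,0]]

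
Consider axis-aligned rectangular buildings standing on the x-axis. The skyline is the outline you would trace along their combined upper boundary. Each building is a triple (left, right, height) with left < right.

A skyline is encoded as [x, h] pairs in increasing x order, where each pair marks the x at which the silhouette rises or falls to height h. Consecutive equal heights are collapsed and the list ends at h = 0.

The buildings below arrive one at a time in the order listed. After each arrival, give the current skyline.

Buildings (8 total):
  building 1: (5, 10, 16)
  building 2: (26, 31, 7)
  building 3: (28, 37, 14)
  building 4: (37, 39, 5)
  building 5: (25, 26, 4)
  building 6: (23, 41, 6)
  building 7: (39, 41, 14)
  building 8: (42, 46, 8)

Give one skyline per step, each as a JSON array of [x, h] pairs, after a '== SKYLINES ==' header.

== SKYLINES ==
[[5,16],[10,0]]
[[5,16],[10,0],[26,7],[31,0]]
[[5,16],[10,0],[26,7],[28,14],[37,0]]
[[5,16],[10,0],[26,7],[28,14],[37,5],[39,0]]
[[5,16],[10,0],[25,4],[26,7],[28,14],[37,5],[39,0]]
[[5,16],[10,0],[23,6],[26,7],[28,14],[37,6],[41,0]]
[[5,16],[10,0],[23,6],[26,7],[28,14],[37,6],[39,14],[41,0]]
[[5,16],[10,0],[23,6],[26,7],[28,14],[37,6],[39,14],[41,0],[42,8],[46,0]]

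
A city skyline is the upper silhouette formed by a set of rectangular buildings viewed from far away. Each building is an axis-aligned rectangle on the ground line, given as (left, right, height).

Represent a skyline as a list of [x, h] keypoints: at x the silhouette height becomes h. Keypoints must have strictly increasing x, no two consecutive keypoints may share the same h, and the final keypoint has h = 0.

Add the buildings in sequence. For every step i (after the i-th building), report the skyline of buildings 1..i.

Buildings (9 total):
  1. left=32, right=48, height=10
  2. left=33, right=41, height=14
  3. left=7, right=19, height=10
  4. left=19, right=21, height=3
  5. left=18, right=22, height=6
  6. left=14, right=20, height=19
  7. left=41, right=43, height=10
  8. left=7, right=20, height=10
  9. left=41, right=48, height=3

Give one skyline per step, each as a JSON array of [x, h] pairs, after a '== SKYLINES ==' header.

== SKYLINES ==
[[32,10],[48,0]]
[[32,10],[33,14],[41,10],[48,0]]
[[7,10],[19,0],[32,10],[33,14],[41,10],[48,0]]
[[7,10],[19,3],[21,0],[32,10],[33,14],[41,10],[48,0]]
[[7,10],[19,6],[22,0],[32,10],[33,14],[41,10],[48,0]]
[[7,10],[14,19],[20,6],[22,0],[32,10],[33,14],[41,10],[48,0]]
[[7,10],[14,19],[20,6],[22,0],[32,10],[33,14],[41,10],[48,0]]
[[7,10],[14,19],[20,6],[22,0],[32,10],[33,14],[41,10],[48,0]]
[[7,10],[14,19],[20,6],[22,0],[32,10],[33,14],[41,10],[48,0]]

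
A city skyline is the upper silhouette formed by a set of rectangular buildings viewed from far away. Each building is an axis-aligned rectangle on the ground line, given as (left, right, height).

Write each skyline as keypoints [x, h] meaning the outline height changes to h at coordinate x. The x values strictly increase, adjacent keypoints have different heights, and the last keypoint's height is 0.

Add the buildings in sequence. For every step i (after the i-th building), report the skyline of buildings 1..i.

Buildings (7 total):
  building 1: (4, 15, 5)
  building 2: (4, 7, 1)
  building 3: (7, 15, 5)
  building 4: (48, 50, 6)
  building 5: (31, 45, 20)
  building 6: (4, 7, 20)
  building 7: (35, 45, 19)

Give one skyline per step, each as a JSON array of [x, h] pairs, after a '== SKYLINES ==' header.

== SKYLINES ==
[[4,5],[15,0]]
[[4,5],[15,0]]
[[4,5],[15,0]]
[[4,5],[15,0],[48,6],[50,0]]
[[4,5],[15,0],[31,20],[45,0],[48,6],[50,0]]
[[4,20],[7,5],[15,0],[31,20],[45,0],[48,6],[50,0]]
[[4,20],[7,5],[15,0],[31,20],[45,0],[48,6],[50,0]]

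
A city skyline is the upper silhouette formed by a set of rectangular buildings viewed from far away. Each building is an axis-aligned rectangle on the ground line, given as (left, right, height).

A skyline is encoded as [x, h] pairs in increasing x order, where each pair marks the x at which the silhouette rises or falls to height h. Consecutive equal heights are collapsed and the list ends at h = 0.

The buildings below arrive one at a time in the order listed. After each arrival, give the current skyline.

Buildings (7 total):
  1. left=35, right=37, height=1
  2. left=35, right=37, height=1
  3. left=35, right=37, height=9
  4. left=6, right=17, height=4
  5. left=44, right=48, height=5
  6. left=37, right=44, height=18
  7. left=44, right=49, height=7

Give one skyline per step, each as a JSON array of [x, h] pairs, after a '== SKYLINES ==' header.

== SKYLINES ==
[[35,1],[37,0]]
[[35,1],[37,0]]
[[35,9],[37,0]]
[[6,4],[17,0],[35,9],[37,0]]
[[6,4],[17,0],[35,9],[37,0],[44,5],[48,0]]
[[6,4],[17,0],[35,9],[37,18],[44,5],[48,0]]
[[6,4],[17,0],[35,9],[37,18],[44,7],[49,0]]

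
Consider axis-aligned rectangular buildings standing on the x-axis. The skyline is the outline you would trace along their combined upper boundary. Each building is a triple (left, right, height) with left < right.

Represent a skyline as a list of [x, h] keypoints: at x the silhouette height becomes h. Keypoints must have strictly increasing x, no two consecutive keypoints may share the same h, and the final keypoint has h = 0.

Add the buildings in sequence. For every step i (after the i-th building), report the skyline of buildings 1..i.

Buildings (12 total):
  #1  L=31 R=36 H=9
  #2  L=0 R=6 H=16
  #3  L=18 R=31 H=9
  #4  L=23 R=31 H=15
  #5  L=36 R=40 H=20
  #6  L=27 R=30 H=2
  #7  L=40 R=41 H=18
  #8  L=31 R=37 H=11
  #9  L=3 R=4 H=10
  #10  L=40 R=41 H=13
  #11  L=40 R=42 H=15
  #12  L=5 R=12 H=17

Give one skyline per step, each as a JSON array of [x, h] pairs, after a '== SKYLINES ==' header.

== SKYLINES ==
[[31,9],[36,0]]
[[0,16],[6,0],[31,9],[36,0]]
[[0,16],[6,0],[18,9],[36,0]]
[[0,16],[6,0],[18,9],[23,15],[31,9],[36,0]]
[[0,16],[6,0],[18,9],[23,15],[31,9],[36,20],[40,0]]
[[0,16],[6,0],[18,9],[23,15],[31,9],[36,20],[40,0]]
[[0,16],[6,0],[18,9],[23,15],[31,9],[36,20],[40,18],[41,0]]
[[0,16],[6,0],[18,9],[23,15],[31,11],[36,20],[40,18],[41,0]]
[[0,16],[6,0],[18,9],[23,15],[31,11],[36,20],[40,18],[41,0]]
[[0,16],[6,0],[18,9],[23,15],[31,11],[36,20],[40,18],[41,0]]
[[0,16],[6,0],[18,9],[23,15],[31,11],[36,20],[40,18],[41,15],[42,0]]
[[0,16],[5,17],[12,0],[18,9],[23,15],[31,11],[36,20],[40,18],[41,15],[42,0]]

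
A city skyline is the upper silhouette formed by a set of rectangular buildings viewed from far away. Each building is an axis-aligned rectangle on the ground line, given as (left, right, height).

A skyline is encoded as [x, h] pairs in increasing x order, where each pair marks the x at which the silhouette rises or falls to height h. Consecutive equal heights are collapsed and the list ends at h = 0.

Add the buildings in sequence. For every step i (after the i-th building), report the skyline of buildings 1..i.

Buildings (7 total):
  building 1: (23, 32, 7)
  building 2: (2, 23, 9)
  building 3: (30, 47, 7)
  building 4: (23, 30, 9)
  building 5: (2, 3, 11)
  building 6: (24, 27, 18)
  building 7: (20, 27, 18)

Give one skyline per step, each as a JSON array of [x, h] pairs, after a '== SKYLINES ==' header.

== SKYLINES ==
[[23,7],[32,0]]
[[2,9],[23,7],[32,0]]
[[2,9],[23,7],[47,0]]
[[2,9],[30,7],[47,0]]
[[2,11],[3,9],[30,7],[47,0]]
[[2,11],[3,9],[24,18],[27,9],[30,7],[47,0]]
[[2,11],[3,9],[20,18],[27,9],[30,7],[47,0]]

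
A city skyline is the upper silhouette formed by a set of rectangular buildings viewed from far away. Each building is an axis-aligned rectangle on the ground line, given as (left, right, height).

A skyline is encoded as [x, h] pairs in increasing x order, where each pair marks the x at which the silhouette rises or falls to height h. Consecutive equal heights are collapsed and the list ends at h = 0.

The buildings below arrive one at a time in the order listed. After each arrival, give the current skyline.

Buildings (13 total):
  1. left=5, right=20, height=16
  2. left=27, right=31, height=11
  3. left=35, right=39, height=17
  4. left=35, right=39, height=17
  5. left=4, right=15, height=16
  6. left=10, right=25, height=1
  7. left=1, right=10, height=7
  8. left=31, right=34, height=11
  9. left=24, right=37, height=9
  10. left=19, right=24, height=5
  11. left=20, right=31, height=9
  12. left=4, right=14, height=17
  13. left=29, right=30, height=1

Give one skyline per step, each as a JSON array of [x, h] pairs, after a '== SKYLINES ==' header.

== SKYLINES ==
[[5,16],[20,0]]
[[5,16],[20,0],[27,11],[31,0]]
[[5,16],[20,0],[27,11],[31,0],[35,17],[39,0]]
[[5,16],[20,0],[27,11],[31,0],[35,17],[39,0]]
[[4,16],[20,0],[27,11],[31,0],[35,17],[39,0]]
[[4,16],[20,1],[25,0],[27,11],[31,0],[35,17],[39,0]]
[[1,7],[4,16],[20,1],[25,0],[27,11],[31,0],[35,17],[39,0]]
[[1,7],[4,16],[20,1],[25,0],[27,11],[34,0],[35,17],[39,0]]
[[1,7],[4,16],[20,1],[24,9],[27,11],[34,9],[35,17],[39,0]]
[[1,7],[4,16],[20,5],[24,9],[27,11],[34,9],[35,17],[39,0]]
[[1,7],[4,16],[20,9],[27,11],[34,9],[35,17],[39,0]]
[[1,7],[4,17],[14,16],[20,9],[27,11],[34,9],[35,17],[39,0]]
[[1,7],[4,17],[14,16],[20,9],[27,11],[34,9],[35,17],[39,0]]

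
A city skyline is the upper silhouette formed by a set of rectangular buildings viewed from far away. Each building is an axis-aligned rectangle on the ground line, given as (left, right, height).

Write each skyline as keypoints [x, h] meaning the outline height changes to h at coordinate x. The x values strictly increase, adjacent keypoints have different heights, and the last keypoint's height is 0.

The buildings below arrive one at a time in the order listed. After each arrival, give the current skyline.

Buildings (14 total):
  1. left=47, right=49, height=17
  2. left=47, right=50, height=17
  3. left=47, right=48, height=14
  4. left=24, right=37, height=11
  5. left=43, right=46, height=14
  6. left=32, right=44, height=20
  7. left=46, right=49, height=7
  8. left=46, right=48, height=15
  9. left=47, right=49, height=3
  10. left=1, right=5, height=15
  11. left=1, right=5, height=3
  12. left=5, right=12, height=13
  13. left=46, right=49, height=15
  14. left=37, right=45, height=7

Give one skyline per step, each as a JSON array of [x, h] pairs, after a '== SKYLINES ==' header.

== SKYLINES ==
[[47,17],[49,0]]
[[47,17],[50,0]]
[[47,17],[50,0]]
[[24,11],[37,0],[47,17],[50,0]]
[[24,11],[37,0],[43,14],[46,0],[47,17],[50,0]]
[[24,11],[32,20],[44,14],[46,0],[47,17],[50,0]]
[[24,11],[32,20],[44,14],[46,7],[47,17],[50,0]]
[[24,11],[32,20],[44,14],[46,15],[47,17],[50,0]]
[[24,11],[32,20],[44,14],[46,15],[47,17],[50,0]]
[[1,15],[5,0],[24,11],[32,20],[44,14],[46,15],[47,17],[50,0]]
[[1,15],[5,0],[24,11],[32,20],[44,14],[46,15],[47,17],[50,0]]
[[1,15],[5,13],[12,0],[24,11],[32,20],[44,14],[46,15],[47,17],[50,0]]
[[1,15],[5,13],[12,0],[24,11],[32,20],[44,14],[46,15],[47,17],[50,0]]
[[1,15],[5,13],[12,0],[24,11],[32,20],[44,14],[46,15],[47,17],[50,0]]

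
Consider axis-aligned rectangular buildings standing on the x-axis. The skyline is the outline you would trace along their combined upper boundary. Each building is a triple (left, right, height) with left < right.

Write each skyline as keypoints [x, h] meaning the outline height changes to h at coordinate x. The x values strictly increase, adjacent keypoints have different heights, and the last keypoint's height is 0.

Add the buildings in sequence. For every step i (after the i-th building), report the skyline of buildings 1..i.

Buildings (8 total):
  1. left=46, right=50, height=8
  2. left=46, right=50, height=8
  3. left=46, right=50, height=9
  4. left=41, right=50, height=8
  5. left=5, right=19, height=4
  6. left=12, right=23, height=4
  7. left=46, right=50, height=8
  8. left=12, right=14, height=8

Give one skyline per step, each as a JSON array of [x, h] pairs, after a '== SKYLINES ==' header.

== SKYLINES ==
[[46,8],[50,0]]
[[46,8],[50,0]]
[[46,9],[50,0]]
[[41,8],[46,9],[50,0]]
[[5,4],[19,0],[41,8],[46,9],[50,0]]
[[5,4],[23,0],[41,8],[46,9],[50,0]]
[[5,4],[23,0],[41,8],[46,9],[50,0]]
[[5,4],[12,8],[14,4],[23,0],[41,8],[46,9],[50,0]]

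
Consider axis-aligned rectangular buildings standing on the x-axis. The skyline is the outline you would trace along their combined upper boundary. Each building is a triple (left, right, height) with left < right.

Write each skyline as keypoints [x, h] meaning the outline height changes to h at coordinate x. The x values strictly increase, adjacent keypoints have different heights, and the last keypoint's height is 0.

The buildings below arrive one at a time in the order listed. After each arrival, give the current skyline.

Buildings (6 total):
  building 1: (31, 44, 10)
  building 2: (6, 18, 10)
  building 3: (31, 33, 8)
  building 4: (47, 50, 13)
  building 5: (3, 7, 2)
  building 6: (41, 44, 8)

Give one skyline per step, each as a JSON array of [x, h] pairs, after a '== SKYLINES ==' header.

== SKYLINES ==
[[31,10],[44,0]]
[[6,10],[18,0],[31,10],[44,0]]
[[6,10],[18,0],[31,10],[44,0]]
[[6,10],[18,0],[31,10],[44,0],[47,13],[50,0]]
[[3,2],[6,10],[18,0],[31,10],[44,0],[47,13],[50,0]]
[[3,2],[6,10],[18,0],[31,10],[44,0],[47,13],[50,0]]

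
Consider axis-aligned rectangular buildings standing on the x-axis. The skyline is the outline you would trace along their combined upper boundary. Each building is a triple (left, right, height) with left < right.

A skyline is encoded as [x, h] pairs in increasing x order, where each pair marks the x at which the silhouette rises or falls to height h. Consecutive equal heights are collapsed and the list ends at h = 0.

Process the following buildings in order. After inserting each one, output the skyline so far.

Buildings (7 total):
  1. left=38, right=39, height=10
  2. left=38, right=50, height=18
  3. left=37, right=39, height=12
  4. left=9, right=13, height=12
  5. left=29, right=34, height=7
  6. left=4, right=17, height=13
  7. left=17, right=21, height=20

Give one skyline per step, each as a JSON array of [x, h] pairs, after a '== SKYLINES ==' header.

== SKYLINES ==
[[38,10],[39,0]]
[[38,18],[50,0]]
[[37,12],[38,18],[50,0]]
[[9,12],[13,0],[37,12],[38,18],[50,0]]
[[9,12],[13,0],[29,7],[34,0],[37,12],[38,18],[50,0]]
[[4,13],[17,0],[29,7],[34,0],[37,12],[38,18],[50,0]]
[[4,13],[17,20],[21,0],[29,7],[34,0],[37,12],[38,18],[50,0]]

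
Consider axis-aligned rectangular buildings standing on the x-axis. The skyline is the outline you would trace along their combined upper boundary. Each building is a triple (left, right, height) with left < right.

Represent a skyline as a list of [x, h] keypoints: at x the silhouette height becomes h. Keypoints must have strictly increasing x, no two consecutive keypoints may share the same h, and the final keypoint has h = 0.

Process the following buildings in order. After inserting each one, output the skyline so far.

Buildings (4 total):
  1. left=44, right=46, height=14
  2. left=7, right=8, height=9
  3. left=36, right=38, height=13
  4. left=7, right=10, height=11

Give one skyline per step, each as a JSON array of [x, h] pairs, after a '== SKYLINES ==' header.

== SKYLINES ==
[[44,14],[46,0]]
[[7,9],[8,0],[44,14],[46,0]]
[[7,9],[8,0],[36,13],[38,0],[44,14],[46,0]]
[[7,11],[10,0],[36,13],[38,0],[44,14],[46,0]]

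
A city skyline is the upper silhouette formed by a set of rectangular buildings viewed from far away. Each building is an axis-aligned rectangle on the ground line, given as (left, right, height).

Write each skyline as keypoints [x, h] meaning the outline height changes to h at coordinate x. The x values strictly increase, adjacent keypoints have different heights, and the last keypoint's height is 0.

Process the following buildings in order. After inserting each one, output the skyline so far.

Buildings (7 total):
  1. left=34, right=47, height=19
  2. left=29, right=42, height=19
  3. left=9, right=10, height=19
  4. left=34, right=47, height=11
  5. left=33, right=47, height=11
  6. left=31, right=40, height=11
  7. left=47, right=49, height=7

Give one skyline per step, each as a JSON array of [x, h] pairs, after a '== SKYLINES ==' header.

== SKYLINES ==
[[34,19],[47,0]]
[[29,19],[47,0]]
[[9,19],[10,0],[29,19],[47,0]]
[[9,19],[10,0],[29,19],[47,0]]
[[9,19],[10,0],[29,19],[47,0]]
[[9,19],[10,0],[29,19],[47,0]]
[[9,19],[10,0],[29,19],[47,7],[49,0]]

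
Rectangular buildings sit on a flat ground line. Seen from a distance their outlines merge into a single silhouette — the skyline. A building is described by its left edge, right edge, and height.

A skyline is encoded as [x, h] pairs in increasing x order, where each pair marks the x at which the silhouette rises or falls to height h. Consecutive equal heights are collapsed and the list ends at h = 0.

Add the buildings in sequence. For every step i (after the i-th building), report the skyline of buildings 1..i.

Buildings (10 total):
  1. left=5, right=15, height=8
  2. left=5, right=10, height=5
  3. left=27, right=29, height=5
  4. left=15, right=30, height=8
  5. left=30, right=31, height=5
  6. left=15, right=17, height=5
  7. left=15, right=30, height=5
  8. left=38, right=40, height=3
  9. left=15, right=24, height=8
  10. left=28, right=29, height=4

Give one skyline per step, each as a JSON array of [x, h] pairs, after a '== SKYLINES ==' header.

== SKYLINES ==
[[5,8],[15,0]]
[[5,8],[15,0]]
[[5,8],[15,0],[27,5],[29,0]]
[[5,8],[30,0]]
[[5,8],[30,5],[31,0]]
[[5,8],[30,5],[31,0]]
[[5,8],[30,5],[31,0]]
[[5,8],[30,5],[31,0],[38,3],[40,0]]
[[5,8],[30,5],[31,0],[38,3],[40,0]]
[[5,8],[30,5],[31,0],[38,3],[40,0]]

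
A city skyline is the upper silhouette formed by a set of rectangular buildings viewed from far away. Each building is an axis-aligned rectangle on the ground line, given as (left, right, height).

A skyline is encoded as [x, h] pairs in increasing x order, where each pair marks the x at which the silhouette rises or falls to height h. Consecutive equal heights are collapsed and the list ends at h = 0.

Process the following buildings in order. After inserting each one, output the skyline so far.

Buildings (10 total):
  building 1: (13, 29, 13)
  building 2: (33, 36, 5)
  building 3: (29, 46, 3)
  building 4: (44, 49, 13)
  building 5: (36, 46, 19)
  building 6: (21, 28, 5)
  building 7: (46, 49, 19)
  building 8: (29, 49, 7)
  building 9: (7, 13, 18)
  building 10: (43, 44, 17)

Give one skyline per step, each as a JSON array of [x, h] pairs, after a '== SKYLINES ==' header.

== SKYLINES ==
[[13,13],[29,0]]
[[13,13],[29,0],[33,5],[36,0]]
[[13,13],[29,3],[33,5],[36,3],[46,0]]
[[13,13],[29,3],[33,5],[36,3],[44,13],[49,0]]
[[13,13],[29,3],[33,5],[36,19],[46,13],[49,0]]
[[13,13],[29,3],[33,5],[36,19],[46,13],[49,0]]
[[13,13],[29,3],[33,5],[36,19],[49,0]]
[[13,13],[29,7],[36,19],[49,0]]
[[7,18],[13,13],[29,7],[36,19],[49,0]]
[[7,18],[13,13],[29,7],[36,19],[49,0]]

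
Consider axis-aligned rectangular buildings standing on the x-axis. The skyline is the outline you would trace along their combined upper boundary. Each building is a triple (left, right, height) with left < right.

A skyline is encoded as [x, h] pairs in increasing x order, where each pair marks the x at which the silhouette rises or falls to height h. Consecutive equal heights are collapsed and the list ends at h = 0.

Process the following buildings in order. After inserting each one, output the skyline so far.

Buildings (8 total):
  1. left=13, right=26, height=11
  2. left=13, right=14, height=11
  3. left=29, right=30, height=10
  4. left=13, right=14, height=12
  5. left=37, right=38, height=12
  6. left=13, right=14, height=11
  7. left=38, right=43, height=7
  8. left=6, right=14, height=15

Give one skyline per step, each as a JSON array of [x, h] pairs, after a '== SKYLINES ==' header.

== SKYLINES ==
[[13,11],[26,0]]
[[13,11],[26,0]]
[[13,11],[26,0],[29,10],[30,0]]
[[13,12],[14,11],[26,0],[29,10],[30,0]]
[[13,12],[14,11],[26,0],[29,10],[30,0],[37,12],[38,0]]
[[13,12],[14,11],[26,0],[29,10],[30,0],[37,12],[38,0]]
[[13,12],[14,11],[26,0],[29,10],[30,0],[37,12],[38,7],[43,0]]
[[6,15],[14,11],[26,0],[29,10],[30,0],[37,12],[38,7],[43,0]]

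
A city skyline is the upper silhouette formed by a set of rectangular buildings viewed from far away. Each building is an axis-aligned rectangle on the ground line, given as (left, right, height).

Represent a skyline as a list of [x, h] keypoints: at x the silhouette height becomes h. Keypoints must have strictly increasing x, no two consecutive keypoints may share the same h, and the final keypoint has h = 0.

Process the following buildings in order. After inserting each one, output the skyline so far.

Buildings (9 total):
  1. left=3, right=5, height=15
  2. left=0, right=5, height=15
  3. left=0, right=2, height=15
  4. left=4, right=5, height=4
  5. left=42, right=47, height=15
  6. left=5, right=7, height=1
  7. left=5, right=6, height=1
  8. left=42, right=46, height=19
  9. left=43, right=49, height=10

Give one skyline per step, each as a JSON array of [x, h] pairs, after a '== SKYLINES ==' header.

== SKYLINES ==
[[3,15],[5,0]]
[[0,15],[5,0]]
[[0,15],[5,0]]
[[0,15],[5,0]]
[[0,15],[5,0],[42,15],[47,0]]
[[0,15],[5,1],[7,0],[42,15],[47,0]]
[[0,15],[5,1],[7,0],[42,15],[47,0]]
[[0,15],[5,1],[7,0],[42,19],[46,15],[47,0]]
[[0,15],[5,1],[7,0],[42,19],[46,15],[47,10],[49,0]]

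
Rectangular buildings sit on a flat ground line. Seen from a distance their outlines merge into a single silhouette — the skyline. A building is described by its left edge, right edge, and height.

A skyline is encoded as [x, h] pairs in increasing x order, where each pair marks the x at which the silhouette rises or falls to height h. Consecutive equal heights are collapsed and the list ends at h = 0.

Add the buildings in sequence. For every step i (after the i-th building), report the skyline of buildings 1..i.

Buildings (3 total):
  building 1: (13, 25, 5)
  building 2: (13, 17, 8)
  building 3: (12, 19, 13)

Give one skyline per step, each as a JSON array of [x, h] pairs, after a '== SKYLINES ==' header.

== SKYLINES ==
[[13,5],[25,0]]
[[13,8],[17,5],[25,0]]
[[12,13],[19,5],[25,0]]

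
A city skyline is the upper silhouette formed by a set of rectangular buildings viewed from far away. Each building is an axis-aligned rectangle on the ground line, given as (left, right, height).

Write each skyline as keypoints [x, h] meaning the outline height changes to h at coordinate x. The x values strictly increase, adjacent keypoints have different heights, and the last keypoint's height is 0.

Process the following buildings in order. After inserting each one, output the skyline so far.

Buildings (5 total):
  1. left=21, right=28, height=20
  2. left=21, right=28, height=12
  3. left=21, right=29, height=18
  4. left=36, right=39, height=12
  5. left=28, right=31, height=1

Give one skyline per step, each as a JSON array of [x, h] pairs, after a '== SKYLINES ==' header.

== SKYLINES ==
[[21,20],[28,0]]
[[21,20],[28,0]]
[[21,20],[28,18],[29,0]]
[[21,20],[28,18],[29,0],[36,12],[39,0]]
[[21,20],[28,18],[29,1],[31,0],[36,12],[39,0]]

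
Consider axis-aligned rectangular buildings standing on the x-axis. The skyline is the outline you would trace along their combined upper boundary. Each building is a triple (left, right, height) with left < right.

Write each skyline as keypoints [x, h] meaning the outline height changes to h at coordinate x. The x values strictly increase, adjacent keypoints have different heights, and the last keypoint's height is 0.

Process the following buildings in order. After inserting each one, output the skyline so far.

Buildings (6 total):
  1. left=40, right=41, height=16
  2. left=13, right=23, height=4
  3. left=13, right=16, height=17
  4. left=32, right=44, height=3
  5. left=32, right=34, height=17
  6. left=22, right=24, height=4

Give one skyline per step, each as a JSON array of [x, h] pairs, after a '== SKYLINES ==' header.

== SKYLINES ==
[[40,16],[41,0]]
[[13,4],[23,0],[40,16],[41,0]]
[[13,17],[16,4],[23,0],[40,16],[41,0]]
[[13,17],[16,4],[23,0],[32,3],[40,16],[41,3],[44,0]]
[[13,17],[16,4],[23,0],[32,17],[34,3],[40,16],[41,3],[44,0]]
[[13,17],[16,4],[24,0],[32,17],[34,3],[40,16],[41,3],[44,0]]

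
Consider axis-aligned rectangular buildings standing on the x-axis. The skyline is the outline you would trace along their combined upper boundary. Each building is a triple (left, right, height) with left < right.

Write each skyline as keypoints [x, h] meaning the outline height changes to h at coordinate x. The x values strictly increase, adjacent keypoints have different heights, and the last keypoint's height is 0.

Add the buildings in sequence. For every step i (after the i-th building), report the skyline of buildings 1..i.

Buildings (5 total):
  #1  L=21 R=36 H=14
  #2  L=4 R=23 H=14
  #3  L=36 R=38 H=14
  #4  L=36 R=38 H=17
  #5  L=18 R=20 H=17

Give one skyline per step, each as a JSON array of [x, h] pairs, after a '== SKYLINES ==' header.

== SKYLINES ==
[[21,14],[36,0]]
[[4,14],[36,0]]
[[4,14],[38,0]]
[[4,14],[36,17],[38,0]]
[[4,14],[18,17],[20,14],[36,17],[38,0]]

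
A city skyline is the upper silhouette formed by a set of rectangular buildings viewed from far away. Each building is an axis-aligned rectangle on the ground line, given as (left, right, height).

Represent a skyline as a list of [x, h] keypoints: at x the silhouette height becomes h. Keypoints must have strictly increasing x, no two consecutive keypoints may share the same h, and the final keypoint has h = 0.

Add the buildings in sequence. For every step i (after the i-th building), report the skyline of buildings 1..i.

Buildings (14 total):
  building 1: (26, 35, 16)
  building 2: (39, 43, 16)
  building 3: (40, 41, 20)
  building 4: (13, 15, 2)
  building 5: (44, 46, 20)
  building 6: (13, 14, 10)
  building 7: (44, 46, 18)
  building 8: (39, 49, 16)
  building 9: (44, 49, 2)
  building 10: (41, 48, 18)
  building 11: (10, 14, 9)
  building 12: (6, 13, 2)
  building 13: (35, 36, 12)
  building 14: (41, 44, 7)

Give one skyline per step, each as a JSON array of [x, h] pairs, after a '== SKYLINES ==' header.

== SKYLINES ==
[[26,16],[35,0]]
[[26,16],[35,0],[39,16],[43,0]]
[[26,16],[35,0],[39,16],[40,20],[41,16],[43,0]]
[[13,2],[15,0],[26,16],[35,0],[39,16],[40,20],[41,16],[43,0]]
[[13,2],[15,0],[26,16],[35,0],[39,16],[40,20],[41,16],[43,0],[44,20],[46,0]]
[[13,10],[14,2],[15,0],[26,16],[35,0],[39,16],[40,20],[41,16],[43,0],[44,20],[46,0]]
[[13,10],[14,2],[15,0],[26,16],[35,0],[39,16],[40,20],[41,16],[43,0],[44,20],[46,0]]
[[13,10],[14,2],[15,0],[26,16],[35,0],[39,16],[40,20],[41,16],[44,20],[46,16],[49,0]]
[[13,10],[14,2],[15,0],[26,16],[35,0],[39,16],[40,20],[41,16],[44,20],[46,16],[49,0]]
[[13,10],[14,2],[15,0],[26,16],[35,0],[39,16],[40,20],[41,18],[44,20],[46,18],[48,16],[49,0]]
[[10,9],[13,10],[14,2],[15,0],[26,16],[35,0],[39,16],[40,20],[41,18],[44,20],[46,18],[48,16],[49,0]]
[[6,2],[10,9],[13,10],[14,2],[15,0],[26,16],[35,0],[39,16],[40,20],[41,18],[44,20],[46,18],[48,16],[49,0]]
[[6,2],[10,9],[13,10],[14,2],[15,0],[26,16],[35,12],[36,0],[39,16],[40,20],[41,18],[44,20],[46,18],[48,16],[49,0]]
[[6,2],[10,9],[13,10],[14,2],[15,0],[26,16],[35,12],[36,0],[39,16],[40,20],[41,18],[44,20],[46,18],[48,16],[49,0]]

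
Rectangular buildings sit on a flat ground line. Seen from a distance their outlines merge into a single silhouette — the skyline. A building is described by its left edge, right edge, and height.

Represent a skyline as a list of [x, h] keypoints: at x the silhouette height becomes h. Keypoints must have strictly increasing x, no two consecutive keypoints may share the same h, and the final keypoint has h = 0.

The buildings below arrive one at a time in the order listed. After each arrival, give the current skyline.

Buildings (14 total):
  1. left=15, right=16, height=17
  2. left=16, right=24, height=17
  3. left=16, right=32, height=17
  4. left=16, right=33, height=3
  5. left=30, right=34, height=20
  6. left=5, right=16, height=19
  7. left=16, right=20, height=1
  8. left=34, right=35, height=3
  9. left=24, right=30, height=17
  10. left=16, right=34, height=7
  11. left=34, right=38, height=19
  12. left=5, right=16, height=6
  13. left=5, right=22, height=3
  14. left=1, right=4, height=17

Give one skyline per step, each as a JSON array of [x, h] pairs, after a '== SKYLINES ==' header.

== SKYLINES ==
[[15,17],[16,0]]
[[15,17],[24,0]]
[[15,17],[32,0]]
[[15,17],[32,3],[33,0]]
[[15,17],[30,20],[34,0]]
[[5,19],[16,17],[30,20],[34,0]]
[[5,19],[16,17],[30,20],[34,0]]
[[5,19],[16,17],[30,20],[34,3],[35,0]]
[[5,19],[16,17],[30,20],[34,3],[35,0]]
[[5,19],[16,17],[30,20],[34,3],[35,0]]
[[5,19],[16,17],[30,20],[34,19],[38,0]]
[[5,19],[16,17],[30,20],[34,19],[38,0]]
[[5,19],[16,17],[30,20],[34,19],[38,0]]
[[1,17],[4,0],[5,19],[16,17],[30,20],[34,19],[38,0]]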